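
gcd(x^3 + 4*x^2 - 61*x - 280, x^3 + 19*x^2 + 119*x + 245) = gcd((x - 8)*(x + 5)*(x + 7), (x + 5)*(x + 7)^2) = x^2 + 12*x + 35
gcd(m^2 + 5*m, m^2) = m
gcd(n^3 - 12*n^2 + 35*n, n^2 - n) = n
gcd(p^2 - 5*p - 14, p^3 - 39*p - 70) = p^2 - 5*p - 14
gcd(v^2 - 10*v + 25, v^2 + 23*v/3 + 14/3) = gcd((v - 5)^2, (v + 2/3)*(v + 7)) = 1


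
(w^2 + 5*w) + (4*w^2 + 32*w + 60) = 5*w^2 + 37*w + 60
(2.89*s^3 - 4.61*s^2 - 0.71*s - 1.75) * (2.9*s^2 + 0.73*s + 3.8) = 8.381*s^5 - 11.2593*s^4 + 5.5577*s^3 - 23.1113*s^2 - 3.9755*s - 6.65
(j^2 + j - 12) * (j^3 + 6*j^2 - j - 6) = j^5 + 7*j^4 - 7*j^3 - 79*j^2 + 6*j + 72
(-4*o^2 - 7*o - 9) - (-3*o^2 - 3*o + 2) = -o^2 - 4*o - 11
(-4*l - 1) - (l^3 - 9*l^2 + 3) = -l^3 + 9*l^2 - 4*l - 4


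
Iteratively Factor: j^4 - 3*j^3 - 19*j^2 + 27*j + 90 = (j - 3)*(j^3 - 19*j - 30) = (j - 5)*(j - 3)*(j^2 + 5*j + 6) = (j - 5)*(j - 3)*(j + 2)*(j + 3)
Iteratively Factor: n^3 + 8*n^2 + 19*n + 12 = (n + 3)*(n^2 + 5*n + 4) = (n + 3)*(n + 4)*(n + 1)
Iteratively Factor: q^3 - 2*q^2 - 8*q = (q + 2)*(q^2 - 4*q) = (q - 4)*(q + 2)*(q)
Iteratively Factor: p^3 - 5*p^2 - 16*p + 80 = (p - 5)*(p^2 - 16) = (p - 5)*(p + 4)*(p - 4)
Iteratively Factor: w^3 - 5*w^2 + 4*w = (w)*(w^2 - 5*w + 4) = w*(w - 4)*(w - 1)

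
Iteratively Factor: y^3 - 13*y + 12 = (y + 4)*(y^2 - 4*y + 3) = (y - 3)*(y + 4)*(y - 1)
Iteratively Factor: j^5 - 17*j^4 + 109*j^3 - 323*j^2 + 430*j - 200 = (j - 2)*(j^4 - 15*j^3 + 79*j^2 - 165*j + 100) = (j - 4)*(j - 2)*(j^3 - 11*j^2 + 35*j - 25) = (j - 5)*(j - 4)*(j - 2)*(j^2 - 6*j + 5) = (j - 5)^2*(j - 4)*(j - 2)*(j - 1)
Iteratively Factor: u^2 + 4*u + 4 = (u + 2)*(u + 2)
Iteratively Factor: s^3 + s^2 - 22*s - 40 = (s - 5)*(s^2 + 6*s + 8) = (s - 5)*(s + 4)*(s + 2)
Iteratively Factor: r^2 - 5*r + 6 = (r - 3)*(r - 2)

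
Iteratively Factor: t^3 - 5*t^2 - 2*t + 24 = (t - 3)*(t^2 - 2*t - 8) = (t - 4)*(t - 3)*(t + 2)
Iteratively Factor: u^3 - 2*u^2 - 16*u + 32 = (u + 4)*(u^2 - 6*u + 8) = (u - 4)*(u + 4)*(u - 2)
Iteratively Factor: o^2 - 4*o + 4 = (o - 2)*(o - 2)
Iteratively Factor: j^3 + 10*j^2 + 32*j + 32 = (j + 4)*(j^2 + 6*j + 8) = (j + 4)^2*(j + 2)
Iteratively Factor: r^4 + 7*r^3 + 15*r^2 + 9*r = (r + 1)*(r^3 + 6*r^2 + 9*r) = (r + 1)*(r + 3)*(r^2 + 3*r) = (r + 1)*(r + 3)^2*(r)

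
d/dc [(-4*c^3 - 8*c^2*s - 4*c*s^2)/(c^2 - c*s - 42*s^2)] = 4*(c*(2*c - s)*(c^2 + 2*c*s + s^2) + (-c^2 + c*s + 42*s^2)*(3*c^2 + 4*c*s + s^2))/(-c^2 + c*s + 42*s^2)^2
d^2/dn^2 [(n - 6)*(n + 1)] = 2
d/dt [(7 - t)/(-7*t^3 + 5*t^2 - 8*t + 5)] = (7*t^3 - 5*t^2 + 8*t - (t - 7)*(21*t^2 - 10*t + 8) - 5)/(7*t^3 - 5*t^2 + 8*t - 5)^2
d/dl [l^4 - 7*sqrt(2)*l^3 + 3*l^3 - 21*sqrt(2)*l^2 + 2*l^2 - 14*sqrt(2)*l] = 4*l^3 - 21*sqrt(2)*l^2 + 9*l^2 - 42*sqrt(2)*l + 4*l - 14*sqrt(2)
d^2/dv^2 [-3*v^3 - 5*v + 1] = -18*v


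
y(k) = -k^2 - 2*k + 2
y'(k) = -2*k - 2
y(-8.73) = -56.75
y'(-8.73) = 15.46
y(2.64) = -10.25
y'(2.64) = -7.28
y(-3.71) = -4.34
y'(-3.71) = 5.42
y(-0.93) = 3.00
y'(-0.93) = -0.14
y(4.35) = -25.62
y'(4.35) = -10.70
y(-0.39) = 2.63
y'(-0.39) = -1.22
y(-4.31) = -7.96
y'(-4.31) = 6.62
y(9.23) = -101.65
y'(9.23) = -20.46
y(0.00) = 2.00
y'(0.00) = -2.00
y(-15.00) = -193.00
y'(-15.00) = 28.00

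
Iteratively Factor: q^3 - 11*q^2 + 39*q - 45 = (q - 3)*(q^2 - 8*q + 15) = (q - 3)^2*(q - 5)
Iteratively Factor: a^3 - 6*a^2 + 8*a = (a)*(a^2 - 6*a + 8) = a*(a - 2)*(a - 4)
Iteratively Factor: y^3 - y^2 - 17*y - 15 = (y - 5)*(y^2 + 4*y + 3) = (y - 5)*(y + 1)*(y + 3)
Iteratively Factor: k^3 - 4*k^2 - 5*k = (k)*(k^2 - 4*k - 5) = k*(k - 5)*(k + 1)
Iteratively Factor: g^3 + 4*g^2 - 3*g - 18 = (g + 3)*(g^2 + g - 6) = (g - 2)*(g + 3)*(g + 3)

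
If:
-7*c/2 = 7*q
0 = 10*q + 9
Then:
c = 9/5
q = -9/10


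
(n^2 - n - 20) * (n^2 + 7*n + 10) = n^4 + 6*n^3 - 17*n^2 - 150*n - 200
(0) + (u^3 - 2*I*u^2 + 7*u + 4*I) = u^3 - 2*I*u^2 + 7*u + 4*I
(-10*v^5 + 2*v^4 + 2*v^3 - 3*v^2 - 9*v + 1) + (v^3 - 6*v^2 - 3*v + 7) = -10*v^5 + 2*v^4 + 3*v^3 - 9*v^2 - 12*v + 8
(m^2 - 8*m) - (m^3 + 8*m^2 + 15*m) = -m^3 - 7*m^2 - 23*m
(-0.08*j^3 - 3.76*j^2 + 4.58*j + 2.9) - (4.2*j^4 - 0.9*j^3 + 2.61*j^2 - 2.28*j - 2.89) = -4.2*j^4 + 0.82*j^3 - 6.37*j^2 + 6.86*j + 5.79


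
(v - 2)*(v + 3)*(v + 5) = v^3 + 6*v^2 - v - 30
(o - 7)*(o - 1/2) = o^2 - 15*o/2 + 7/2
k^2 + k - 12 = (k - 3)*(k + 4)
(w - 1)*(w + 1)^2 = w^3 + w^2 - w - 1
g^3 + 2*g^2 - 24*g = g*(g - 4)*(g + 6)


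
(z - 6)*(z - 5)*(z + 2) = z^3 - 9*z^2 + 8*z + 60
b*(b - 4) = b^2 - 4*b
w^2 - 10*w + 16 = (w - 8)*(w - 2)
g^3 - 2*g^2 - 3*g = g*(g - 3)*(g + 1)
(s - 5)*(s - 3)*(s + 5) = s^3 - 3*s^2 - 25*s + 75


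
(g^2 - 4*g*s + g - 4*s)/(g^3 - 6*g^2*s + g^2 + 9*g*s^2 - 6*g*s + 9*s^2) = (g - 4*s)/(g^2 - 6*g*s + 9*s^2)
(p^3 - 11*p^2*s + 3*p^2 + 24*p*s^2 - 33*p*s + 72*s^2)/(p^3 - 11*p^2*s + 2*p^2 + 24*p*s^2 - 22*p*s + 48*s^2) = (p + 3)/(p + 2)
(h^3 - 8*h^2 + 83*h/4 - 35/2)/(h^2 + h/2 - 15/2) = (h^2 - 11*h/2 + 7)/(h + 3)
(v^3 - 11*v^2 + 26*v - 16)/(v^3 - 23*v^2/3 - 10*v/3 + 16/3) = 3*(v^2 - 3*v + 2)/(3*v^2 + v - 2)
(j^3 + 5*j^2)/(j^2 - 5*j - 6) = j^2*(j + 5)/(j^2 - 5*j - 6)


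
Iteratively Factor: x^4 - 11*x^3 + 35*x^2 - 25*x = (x - 5)*(x^3 - 6*x^2 + 5*x) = (x - 5)*(x - 1)*(x^2 - 5*x) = (x - 5)^2*(x - 1)*(x)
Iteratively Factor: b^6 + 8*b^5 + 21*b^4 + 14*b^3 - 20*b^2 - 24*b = (b - 1)*(b^5 + 9*b^4 + 30*b^3 + 44*b^2 + 24*b) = (b - 1)*(b + 2)*(b^4 + 7*b^3 + 16*b^2 + 12*b) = b*(b - 1)*(b + 2)*(b^3 + 7*b^2 + 16*b + 12) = b*(b - 1)*(b + 2)^2*(b^2 + 5*b + 6) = b*(b - 1)*(b + 2)^3*(b + 3)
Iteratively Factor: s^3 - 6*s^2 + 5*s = (s)*(s^2 - 6*s + 5) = s*(s - 1)*(s - 5)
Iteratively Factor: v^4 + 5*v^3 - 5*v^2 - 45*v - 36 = (v + 4)*(v^3 + v^2 - 9*v - 9) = (v + 1)*(v + 4)*(v^2 - 9) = (v - 3)*(v + 1)*(v + 4)*(v + 3)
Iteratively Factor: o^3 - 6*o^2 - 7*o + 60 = (o - 4)*(o^2 - 2*o - 15) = (o - 4)*(o + 3)*(o - 5)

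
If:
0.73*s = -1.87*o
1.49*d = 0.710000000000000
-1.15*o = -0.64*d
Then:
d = 0.48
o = 0.27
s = -0.68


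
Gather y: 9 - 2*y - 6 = 3 - 2*y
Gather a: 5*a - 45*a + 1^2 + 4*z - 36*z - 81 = -40*a - 32*z - 80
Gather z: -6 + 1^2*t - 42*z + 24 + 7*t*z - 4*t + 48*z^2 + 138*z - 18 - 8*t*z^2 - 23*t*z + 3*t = z^2*(48 - 8*t) + z*(96 - 16*t)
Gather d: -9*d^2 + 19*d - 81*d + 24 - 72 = -9*d^2 - 62*d - 48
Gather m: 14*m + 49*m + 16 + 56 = 63*m + 72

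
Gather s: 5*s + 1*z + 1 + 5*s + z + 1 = 10*s + 2*z + 2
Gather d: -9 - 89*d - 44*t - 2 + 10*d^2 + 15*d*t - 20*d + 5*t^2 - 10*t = 10*d^2 + d*(15*t - 109) + 5*t^2 - 54*t - 11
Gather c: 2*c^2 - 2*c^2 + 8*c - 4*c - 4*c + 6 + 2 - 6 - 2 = 0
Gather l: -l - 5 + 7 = 2 - l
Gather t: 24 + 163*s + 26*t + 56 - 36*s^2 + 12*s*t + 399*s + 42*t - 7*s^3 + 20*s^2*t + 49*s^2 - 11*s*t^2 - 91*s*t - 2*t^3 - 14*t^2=-7*s^3 + 13*s^2 + 562*s - 2*t^3 + t^2*(-11*s - 14) + t*(20*s^2 - 79*s + 68) + 80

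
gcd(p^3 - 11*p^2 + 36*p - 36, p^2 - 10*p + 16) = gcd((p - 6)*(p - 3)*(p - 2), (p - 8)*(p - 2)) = p - 2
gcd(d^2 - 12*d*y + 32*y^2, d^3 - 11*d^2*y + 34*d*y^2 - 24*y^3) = -d + 4*y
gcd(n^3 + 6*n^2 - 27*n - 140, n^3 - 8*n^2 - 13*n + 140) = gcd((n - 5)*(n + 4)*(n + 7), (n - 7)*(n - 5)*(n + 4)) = n^2 - n - 20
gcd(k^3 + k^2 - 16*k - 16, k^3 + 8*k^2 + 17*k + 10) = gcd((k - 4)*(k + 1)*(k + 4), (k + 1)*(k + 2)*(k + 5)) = k + 1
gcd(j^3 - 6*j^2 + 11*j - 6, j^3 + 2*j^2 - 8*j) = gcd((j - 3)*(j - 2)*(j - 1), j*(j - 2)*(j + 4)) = j - 2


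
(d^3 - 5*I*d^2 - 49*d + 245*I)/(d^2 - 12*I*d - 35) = (d^2 - 49)/(d - 7*I)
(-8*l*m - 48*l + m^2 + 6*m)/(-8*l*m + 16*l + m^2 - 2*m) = (m + 6)/(m - 2)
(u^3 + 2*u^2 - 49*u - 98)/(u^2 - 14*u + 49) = (u^2 + 9*u + 14)/(u - 7)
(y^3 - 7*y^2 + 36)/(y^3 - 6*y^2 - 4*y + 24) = (y - 3)/(y - 2)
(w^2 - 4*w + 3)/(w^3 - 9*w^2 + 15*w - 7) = (w - 3)/(w^2 - 8*w + 7)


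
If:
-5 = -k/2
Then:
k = 10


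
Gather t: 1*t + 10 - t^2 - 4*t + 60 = -t^2 - 3*t + 70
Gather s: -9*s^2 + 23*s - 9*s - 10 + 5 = -9*s^2 + 14*s - 5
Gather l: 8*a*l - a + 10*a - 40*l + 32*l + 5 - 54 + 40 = 9*a + l*(8*a - 8) - 9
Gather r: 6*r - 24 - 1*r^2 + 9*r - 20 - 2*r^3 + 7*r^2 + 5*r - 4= -2*r^3 + 6*r^2 + 20*r - 48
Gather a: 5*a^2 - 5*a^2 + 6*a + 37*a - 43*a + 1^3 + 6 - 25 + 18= 0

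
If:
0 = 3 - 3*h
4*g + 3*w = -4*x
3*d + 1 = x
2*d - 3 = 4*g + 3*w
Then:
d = -1/14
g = -3*w/4 - 11/14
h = 1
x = 11/14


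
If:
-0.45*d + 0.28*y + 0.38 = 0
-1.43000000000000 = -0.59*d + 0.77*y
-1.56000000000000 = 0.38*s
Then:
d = -0.59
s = -4.11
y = -2.31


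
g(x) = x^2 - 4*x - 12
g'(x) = 2*x - 4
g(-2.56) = 4.79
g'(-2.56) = -9.12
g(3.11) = -14.77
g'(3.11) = 2.22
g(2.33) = -15.89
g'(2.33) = 0.66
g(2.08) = -15.99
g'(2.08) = 0.16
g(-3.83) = 17.99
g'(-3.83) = -11.66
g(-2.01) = 0.08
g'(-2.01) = -8.02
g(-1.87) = -1.02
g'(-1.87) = -7.74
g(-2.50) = 4.25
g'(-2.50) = -9.00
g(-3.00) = 9.00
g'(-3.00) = -10.00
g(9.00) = 33.00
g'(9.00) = 14.00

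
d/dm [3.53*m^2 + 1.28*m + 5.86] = 7.06*m + 1.28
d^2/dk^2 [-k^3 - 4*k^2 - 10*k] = -6*k - 8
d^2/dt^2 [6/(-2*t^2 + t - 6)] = 12*(4*t^2 - 2*t - (4*t - 1)^2 + 12)/(2*t^2 - t + 6)^3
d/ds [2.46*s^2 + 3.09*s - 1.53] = 4.92*s + 3.09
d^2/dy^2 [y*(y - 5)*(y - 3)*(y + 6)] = 12*y^2 - 12*y - 66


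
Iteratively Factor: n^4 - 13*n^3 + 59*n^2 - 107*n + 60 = (n - 5)*(n^3 - 8*n^2 + 19*n - 12) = (n - 5)*(n - 3)*(n^2 - 5*n + 4) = (n - 5)*(n - 3)*(n - 1)*(n - 4)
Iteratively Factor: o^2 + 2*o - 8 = (o - 2)*(o + 4)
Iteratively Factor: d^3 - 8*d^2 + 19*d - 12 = (d - 3)*(d^2 - 5*d + 4) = (d - 3)*(d - 1)*(d - 4)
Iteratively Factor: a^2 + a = (a + 1)*(a)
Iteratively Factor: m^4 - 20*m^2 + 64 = (m + 2)*(m^3 - 2*m^2 - 16*m + 32) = (m - 4)*(m + 2)*(m^2 + 2*m - 8) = (m - 4)*(m - 2)*(m + 2)*(m + 4)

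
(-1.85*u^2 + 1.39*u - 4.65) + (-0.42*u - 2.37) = -1.85*u^2 + 0.97*u - 7.02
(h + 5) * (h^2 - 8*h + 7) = h^3 - 3*h^2 - 33*h + 35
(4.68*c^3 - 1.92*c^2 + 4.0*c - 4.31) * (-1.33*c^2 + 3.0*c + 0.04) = -6.2244*c^5 + 16.5936*c^4 - 10.8928*c^3 + 17.6555*c^2 - 12.77*c - 0.1724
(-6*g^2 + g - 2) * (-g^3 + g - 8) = 6*g^5 - g^4 - 4*g^3 + 49*g^2 - 10*g + 16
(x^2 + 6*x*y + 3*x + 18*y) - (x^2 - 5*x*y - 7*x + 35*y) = 11*x*y + 10*x - 17*y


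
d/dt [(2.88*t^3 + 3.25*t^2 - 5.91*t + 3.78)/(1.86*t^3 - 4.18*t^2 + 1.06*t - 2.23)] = (3.5527136788005e-15*t^5 - 18.0834*t^4 + 28.0908*t^3 - 61.6184*t^2 + 17.1058*t + 9.1725)/(3.4596*t^6 - 15.5496*t^5 + 21.4156*t^4 - 17.1572*t^3 + 19.7664*t^2 - 4.7276*t + 4.9729)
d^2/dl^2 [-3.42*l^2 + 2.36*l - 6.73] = -6.84000000000000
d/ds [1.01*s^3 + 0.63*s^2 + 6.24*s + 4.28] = 3.03*s^2 + 1.26*s + 6.24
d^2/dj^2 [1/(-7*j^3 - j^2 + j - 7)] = 2*((21*j + 1)*(7*j^3 + j^2 - j + 7) - (21*j^2 + 2*j - 1)^2)/(7*j^3 + j^2 - j + 7)^3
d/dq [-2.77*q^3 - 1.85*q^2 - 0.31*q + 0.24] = -8.31*q^2 - 3.7*q - 0.31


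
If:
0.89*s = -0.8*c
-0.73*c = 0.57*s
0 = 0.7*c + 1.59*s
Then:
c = 0.00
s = 0.00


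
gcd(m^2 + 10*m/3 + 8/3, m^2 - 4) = m + 2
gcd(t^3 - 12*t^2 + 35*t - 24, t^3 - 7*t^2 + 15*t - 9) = t^2 - 4*t + 3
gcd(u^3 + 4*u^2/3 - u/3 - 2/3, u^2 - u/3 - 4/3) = u + 1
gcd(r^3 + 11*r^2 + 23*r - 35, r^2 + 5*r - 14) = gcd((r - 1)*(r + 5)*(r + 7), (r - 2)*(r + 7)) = r + 7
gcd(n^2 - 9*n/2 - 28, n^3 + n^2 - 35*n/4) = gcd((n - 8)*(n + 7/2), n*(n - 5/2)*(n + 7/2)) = n + 7/2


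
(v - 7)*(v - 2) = v^2 - 9*v + 14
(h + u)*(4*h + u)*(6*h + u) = 24*h^3 + 34*h^2*u + 11*h*u^2 + u^3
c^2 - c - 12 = (c - 4)*(c + 3)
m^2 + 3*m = m*(m + 3)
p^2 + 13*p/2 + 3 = (p + 1/2)*(p + 6)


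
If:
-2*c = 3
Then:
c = -3/2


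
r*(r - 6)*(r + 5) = r^3 - r^2 - 30*r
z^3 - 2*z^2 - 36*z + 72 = (z - 6)*(z - 2)*(z + 6)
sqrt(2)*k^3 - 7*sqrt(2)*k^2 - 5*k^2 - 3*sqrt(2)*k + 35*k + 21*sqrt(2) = (k - 7)*(k - 3*sqrt(2))*(sqrt(2)*k + 1)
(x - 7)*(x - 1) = x^2 - 8*x + 7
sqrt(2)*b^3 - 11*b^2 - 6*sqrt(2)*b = b*(b - 6*sqrt(2))*(sqrt(2)*b + 1)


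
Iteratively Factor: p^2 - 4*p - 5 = (p + 1)*(p - 5)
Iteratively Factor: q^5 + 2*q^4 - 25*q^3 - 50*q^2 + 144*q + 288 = (q + 4)*(q^4 - 2*q^3 - 17*q^2 + 18*q + 72) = (q - 4)*(q + 4)*(q^3 + 2*q^2 - 9*q - 18) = (q - 4)*(q - 3)*(q + 4)*(q^2 + 5*q + 6) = (q - 4)*(q - 3)*(q + 2)*(q + 4)*(q + 3)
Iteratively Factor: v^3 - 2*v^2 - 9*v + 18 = (v + 3)*(v^2 - 5*v + 6) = (v - 3)*(v + 3)*(v - 2)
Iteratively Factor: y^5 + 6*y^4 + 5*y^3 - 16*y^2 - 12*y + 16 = (y - 1)*(y^4 + 7*y^3 + 12*y^2 - 4*y - 16) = (y - 1)^2*(y^3 + 8*y^2 + 20*y + 16) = (y - 1)^2*(y + 2)*(y^2 + 6*y + 8) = (y - 1)^2*(y + 2)^2*(y + 4)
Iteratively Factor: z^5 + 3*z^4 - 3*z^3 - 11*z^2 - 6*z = (z + 1)*(z^4 + 2*z^3 - 5*z^2 - 6*z) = z*(z + 1)*(z^3 + 2*z^2 - 5*z - 6) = z*(z - 2)*(z + 1)*(z^2 + 4*z + 3) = z*(z - 2)*(z + 1)*(z + 3)*(z + 1)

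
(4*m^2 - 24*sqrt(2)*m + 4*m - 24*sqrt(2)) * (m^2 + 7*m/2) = 4*m^4 - 24*sqrt(2)*m^3 + 18*m^3 - 108*sqrt(2)*m^2 + 14*m^2 - 84*sqrt(2)*m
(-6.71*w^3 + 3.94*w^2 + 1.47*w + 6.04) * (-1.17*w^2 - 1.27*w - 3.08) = 7.8507*w^5 + 3.9119*w^4 + 13.9431*w^3 - 21.0689*w^2 - 12.1984*w - 18.6032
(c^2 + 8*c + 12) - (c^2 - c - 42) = 9*c + 54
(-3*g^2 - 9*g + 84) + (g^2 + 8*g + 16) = -2*g^2 - g + 100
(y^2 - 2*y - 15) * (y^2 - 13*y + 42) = y^4 - 15*y^3 + 53*y^2 + 111*y - 630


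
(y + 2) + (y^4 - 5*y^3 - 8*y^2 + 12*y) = y^4 - 5*y^3 - 8*y^2 + 13*y + 2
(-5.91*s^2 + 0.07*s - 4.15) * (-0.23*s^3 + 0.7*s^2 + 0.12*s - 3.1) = 1.3593*s^5 - 4.1531*s^4 + 0.2943*s^3 + 15.4244*s^2 - 0.715*s + 12.865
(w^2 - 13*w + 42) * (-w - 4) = -w^3 + 9*w^2 + 10*w - 168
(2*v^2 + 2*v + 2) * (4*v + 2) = 8*v^3 + 12*v^2 + 12*v + 4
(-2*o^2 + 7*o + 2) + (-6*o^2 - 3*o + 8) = -8*o^2 + 4*o + 10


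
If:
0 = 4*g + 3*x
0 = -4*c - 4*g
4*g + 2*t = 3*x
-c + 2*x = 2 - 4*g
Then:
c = -6/7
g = 6/7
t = -24/7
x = -8/7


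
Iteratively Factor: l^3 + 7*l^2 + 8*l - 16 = (l + 4)*(l^2 + 3*l - 4) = (l + 4)^2*(l - 1)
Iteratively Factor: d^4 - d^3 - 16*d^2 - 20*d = (d + 2)*(d^3 - 3*d^2 - 10*d) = (d + 2)^2*(d^2 - 5*d) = (d - 5)*(d + 2)^2*(d)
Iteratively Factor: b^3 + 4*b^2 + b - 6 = (b + 2)*(b^2 + 2*b - 3) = (b + 2)*(b + 3)*(b - 1)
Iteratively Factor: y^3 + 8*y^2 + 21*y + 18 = (y + 2)*(y^2 + 6*y + 9) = (y + 2)*(y + 3)*(y + 3)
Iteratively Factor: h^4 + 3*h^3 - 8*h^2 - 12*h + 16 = (h - 2)*(h^3 + 5*h^2 + 2*h - 8) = (h - 2)*(h - 1)*(h^2 + 6*h + 8) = (h - 2)*(h - 1)*(h + 4)*(h + 2)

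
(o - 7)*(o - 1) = o^2 - 8*o + 7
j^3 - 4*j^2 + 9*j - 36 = (j - 4)*(j - 3*I)*(j + 3*I)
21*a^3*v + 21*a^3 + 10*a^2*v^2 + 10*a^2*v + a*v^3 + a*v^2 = (3*a + v)*(7*a + v)*(a*v + a)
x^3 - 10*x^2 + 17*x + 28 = (x - 7)*(x - 4)*(x + 1)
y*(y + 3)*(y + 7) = y^3 + 10*y^2 + 21*y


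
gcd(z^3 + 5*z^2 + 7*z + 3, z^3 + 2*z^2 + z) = z^2 + 2*z + 1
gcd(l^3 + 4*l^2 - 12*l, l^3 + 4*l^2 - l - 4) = 1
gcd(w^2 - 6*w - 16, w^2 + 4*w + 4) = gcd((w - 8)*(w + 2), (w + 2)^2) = w + 2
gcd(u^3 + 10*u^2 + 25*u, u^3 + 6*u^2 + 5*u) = u^2 + 5*u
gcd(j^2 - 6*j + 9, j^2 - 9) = j - 3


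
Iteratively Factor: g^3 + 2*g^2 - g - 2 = (g + 1)*(g^2 + g - 2) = (g - 1)*(g + 1)*(g + 2)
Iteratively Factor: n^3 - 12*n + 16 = (n - 2)*(n^2 + 2*n - 8) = (n - 2)^2*(n + 4)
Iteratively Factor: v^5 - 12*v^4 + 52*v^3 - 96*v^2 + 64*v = (v - 4)*(v^4 - 8*v^3 + 20*v^2 - 16*v) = (v - 4)*(v - 2)*(v^3 - 6*v^2 + 8*v) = (v - 4)*(v - 2)^2*(v^2 - 4*v) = v*(v - 4)*(v - 2)^2*(v - 4)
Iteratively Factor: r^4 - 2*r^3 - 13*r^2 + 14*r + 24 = (r - 4)*(r^3 + 2*r^2 - 5*r - 6) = (r - 4)*(r + 1)*(r^2 + r - 6) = (r - 4)*(r - 2)*(r + 1)*(r + 3)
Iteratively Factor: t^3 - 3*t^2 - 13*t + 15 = (t - 5)*(t^2 + 2*t - 3) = (t - 5)*(t - 1)*(t + 3)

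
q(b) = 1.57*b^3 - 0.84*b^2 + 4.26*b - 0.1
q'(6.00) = 163.74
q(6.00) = 334.34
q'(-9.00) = 400.89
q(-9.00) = -1251.01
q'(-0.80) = 8.62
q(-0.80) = -4.85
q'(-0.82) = 8.80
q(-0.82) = -5.02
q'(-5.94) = 180.42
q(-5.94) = -384.09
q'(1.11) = 8.20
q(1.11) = 5.74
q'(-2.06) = 27.71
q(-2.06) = -26.16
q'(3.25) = 48.55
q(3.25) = 58.77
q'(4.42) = 88.85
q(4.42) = 137.89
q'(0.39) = 4.32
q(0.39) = 1.53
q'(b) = 4.71*b^2 - 1.68*b + 4.26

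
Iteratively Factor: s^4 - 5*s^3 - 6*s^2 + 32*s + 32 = (s + 1)*(s^3 - 6*s^2 + 32) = (s - 4)*(s + 1)*(s^2 - 2*s - 8) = (s - 4)*(s + 1)*(s + 2)*(s - 4)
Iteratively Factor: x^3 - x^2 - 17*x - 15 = (x - 5)*(x^2 + 4*x + 3) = (x - 5)*(x + 3)*(x + 1)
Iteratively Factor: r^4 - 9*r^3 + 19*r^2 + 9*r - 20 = (r - 5)*(r^3 - 4*r^2 - r + 4) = (r - 5)*(r + 1)*(r^2 - 5*r + 4) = (r - 5)*(r - 1)*(r + 1)*(r - 4)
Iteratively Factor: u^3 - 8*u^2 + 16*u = (u - 4)*(u^2 - 4*u) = u*(u - 4)*(u - 4)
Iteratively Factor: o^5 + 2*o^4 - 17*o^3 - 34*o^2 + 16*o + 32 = (o + 1)*(o^4 + o^3 - 18*o^2 - 16*o + 32) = (o - 4)*(o + 1)*(o^3 + 5*o^2 + 2*o - 8) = (o - 4)*(o + 1)*(o + 4)*(o^2 + o - 2) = (o - 4)*(o - 1)*(o + 1)*(o + 4)*(o + 2)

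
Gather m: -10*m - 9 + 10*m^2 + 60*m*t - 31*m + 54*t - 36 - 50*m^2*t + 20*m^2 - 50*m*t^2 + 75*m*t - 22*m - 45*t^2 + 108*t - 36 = m^2*(30 - 50*t) + m*(-50*t^2 + 135*t - 63) - 45*t^2 + 162*t - 81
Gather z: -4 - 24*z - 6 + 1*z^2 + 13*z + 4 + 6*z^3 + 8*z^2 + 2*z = 6*z^3 + 9*z^2 - 9*z - 6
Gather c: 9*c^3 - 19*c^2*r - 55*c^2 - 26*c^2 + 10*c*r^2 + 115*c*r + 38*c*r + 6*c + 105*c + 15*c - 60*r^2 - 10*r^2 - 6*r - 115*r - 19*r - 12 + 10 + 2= 9*c^3 + c^2*(-19*r - 81) + c*(10*r^2 + 153*r + 126) - 70*r^2 - 140*r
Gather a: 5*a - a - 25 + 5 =4*a - 20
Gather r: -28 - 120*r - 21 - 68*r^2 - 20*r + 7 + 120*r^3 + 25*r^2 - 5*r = 120*r^3 - 43*r^2 - 145*r - 42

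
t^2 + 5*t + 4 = (t + 1)*(t + 4)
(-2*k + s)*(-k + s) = 2*k^2 - 3*k*s + s^2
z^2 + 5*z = z*(z + 5)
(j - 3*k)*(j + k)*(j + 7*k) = j^3 + 5*j^2*k - 17*j*k^2 - 21*k^3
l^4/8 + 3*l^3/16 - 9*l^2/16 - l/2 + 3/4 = (l/4 + 1/2)*(l/2 + 1)*(l - 3/2)*(l - 1)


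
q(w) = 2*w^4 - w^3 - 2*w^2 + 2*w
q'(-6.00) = -1810.00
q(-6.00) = 2724.00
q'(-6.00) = -1810.00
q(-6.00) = 2724.00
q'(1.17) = 6.03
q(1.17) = 1.75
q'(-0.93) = -3.31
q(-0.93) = -1.29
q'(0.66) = 0.35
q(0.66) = 0.54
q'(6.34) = 1894.77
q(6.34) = 2908.82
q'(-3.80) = -465.10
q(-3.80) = 435.42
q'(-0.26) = 2.70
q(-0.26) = -0.63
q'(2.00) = 46.00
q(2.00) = 20.00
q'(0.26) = 0.90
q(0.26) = 0.38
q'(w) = 8*w^3 - 3*w^2 - 4*w + 2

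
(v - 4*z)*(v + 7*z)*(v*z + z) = v^3*z + 3*v^2*z^2 + v^2*z - 28*v*z^3 + 3*v*z^2 - 28*z^3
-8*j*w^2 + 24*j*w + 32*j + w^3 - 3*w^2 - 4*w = (-8*j + w)*(w - 4)*(w + 1)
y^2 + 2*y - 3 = (y - 1)*(y + 3)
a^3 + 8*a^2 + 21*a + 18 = (a + 2)*(a + 3)^2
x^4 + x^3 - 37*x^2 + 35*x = x*(x - 5)*(x - 1)*(x + 7)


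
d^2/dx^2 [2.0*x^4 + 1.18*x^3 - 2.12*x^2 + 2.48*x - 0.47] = 24.0*x^2 + 7.08*x - 4.24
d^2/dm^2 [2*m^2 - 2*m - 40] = 4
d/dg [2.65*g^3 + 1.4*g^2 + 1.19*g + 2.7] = 7.95*g^2 + 2.8*g + 1.19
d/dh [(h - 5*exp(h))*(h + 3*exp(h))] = -2*h*exp(h) + 2*h - 30*exp(2*h) - 2*exp(h)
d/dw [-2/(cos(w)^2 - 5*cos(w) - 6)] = 2*(5 - 2*cos(w))*sin(w)/(sin(w)^2 + 5*cos(w) + 5)^2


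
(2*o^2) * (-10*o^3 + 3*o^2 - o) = -20*o^5 + 6*o^4 - 2*o^3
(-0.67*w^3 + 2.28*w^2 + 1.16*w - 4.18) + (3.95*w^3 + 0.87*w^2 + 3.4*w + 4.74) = 3.28*w^3 + 3.15*w^2 + 4.56*w + 0.56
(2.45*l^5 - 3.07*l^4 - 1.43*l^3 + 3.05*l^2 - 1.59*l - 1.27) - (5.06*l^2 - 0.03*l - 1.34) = 2.45*l^5 - 3.07*l^4 - 1.43*l^3 - 2.01*l^2 - 1.56*l + 0.0700000000000001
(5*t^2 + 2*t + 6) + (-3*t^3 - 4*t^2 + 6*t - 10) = -3*t^3 + t^2 + 8*t - 4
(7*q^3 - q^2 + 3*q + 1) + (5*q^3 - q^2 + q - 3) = 12*q^3 - 2*q^2 + 4*q - 2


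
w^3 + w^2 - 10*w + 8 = (w - 2)*(w - 1)*(w + 4)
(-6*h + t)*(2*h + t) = -12*h^2 - 4*h*t + t^2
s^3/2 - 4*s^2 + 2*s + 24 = (s/2 + 1)*(s - 6)*(s - 4)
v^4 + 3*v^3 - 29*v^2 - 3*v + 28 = (v - 4)*(v - 1)*(v + 1)*(v + 7)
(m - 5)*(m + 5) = m^2 - 25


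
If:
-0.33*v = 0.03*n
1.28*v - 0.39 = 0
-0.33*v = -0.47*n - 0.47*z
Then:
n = -3.35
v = 0.30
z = 3.57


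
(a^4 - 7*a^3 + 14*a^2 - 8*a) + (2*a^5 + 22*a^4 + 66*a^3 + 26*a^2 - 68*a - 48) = 2*a^5 + 23*a^4 + 59*a^3 + 40*a^2 - 76*a - 48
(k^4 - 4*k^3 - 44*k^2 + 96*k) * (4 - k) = -k^5 + 8*k^4 + 28*k^3 - 272*k^2 + 384*k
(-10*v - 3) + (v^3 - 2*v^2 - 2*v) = v^3 - 2*v^2 - 12*v - 3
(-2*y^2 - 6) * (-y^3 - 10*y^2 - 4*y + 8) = 2*y^5 + 20*y^4 + 14*y^3 + 44*y^2 + 24*y - 48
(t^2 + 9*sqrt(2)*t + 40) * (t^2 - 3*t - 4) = t^4 - 3*t^3 + 9*sqrt(2)*t^3 - 27*sqrt(2)*t^2 + 36*t^2 - 120*t - 36*sqrt(2)*t - 160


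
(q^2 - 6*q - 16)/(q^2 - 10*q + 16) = (q + 2)/(q - 2)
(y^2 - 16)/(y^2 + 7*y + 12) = (y - 4)/(y + 3)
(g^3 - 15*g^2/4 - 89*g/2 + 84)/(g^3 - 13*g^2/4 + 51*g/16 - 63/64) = 16*(g^2 - 2*g - 48)/(16*g^2 - 24*g + 9)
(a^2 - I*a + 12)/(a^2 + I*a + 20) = (a + 3*I)/(a + 5*I)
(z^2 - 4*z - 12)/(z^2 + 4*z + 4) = (z - 6)/(z + 2)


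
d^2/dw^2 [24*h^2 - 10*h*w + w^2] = 2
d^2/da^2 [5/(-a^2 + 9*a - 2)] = 10*(a^2 - 9*a - (2*a - 9)^2 + 2)/(a^2 - 9*a + 2)^3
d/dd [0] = 0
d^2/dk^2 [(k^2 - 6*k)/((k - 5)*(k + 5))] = 2*(-6*k^3 + 75*k^2 - 450*k + 625)/(k^6 - 75*k^4 + 1875*k^2 - 15625)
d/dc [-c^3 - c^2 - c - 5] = -3*c^2 - 2*c - 1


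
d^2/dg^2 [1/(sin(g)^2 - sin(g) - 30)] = (4*sin(g)^4 - 3*sin(g)^3 + 115*sin(g)^2 - 24*sin(g) - 62)/(sin(g) + cos(g)^2 + 29)^3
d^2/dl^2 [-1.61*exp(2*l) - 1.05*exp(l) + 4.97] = (-6.44*exp(l) - 1.05)*exp(l)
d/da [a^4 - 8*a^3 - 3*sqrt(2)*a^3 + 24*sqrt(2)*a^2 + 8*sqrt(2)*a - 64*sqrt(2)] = 4*a^3 - 24*a^2 - 9*sqrt(2)*a^2 + 48*sqrt(2)*a + 8*sqrt(2)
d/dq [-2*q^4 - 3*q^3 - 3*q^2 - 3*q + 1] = -8*q^3 - 9*q^2 - 6*q - 3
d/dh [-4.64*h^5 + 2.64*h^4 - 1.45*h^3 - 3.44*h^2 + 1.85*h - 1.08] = -23.2*h^4 + 10.56*h^3 - 4.35*h^2 - 6.88*h + 1.85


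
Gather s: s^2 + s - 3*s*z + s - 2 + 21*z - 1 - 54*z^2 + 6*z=s^2 + s*(2 - 3*z) - 54*z^2 + 27*z - 3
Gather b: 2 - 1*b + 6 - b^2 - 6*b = -b^2 - 7*b + 8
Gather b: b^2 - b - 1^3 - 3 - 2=b^2 - b - 6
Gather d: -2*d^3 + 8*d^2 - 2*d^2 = -2*d^3 + 6*d^2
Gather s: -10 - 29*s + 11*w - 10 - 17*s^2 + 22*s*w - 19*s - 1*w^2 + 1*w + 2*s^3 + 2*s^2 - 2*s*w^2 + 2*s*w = 2*s^3 - 15*s^2 + s*(-2*w^2 + 24*w - 48) - w^2 + 12*w - 20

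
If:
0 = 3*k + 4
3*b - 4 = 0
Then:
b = 4/3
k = -4/3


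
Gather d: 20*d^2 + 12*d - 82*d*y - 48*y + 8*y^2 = 20*d^2 + d*(12 - 82*y) + 8*y^2 - 48*y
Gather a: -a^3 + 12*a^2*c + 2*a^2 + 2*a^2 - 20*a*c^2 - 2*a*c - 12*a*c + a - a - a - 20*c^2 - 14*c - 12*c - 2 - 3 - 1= -a^3 + a^2*(12*c + 4) + a*(-20*c^2 - 14*c - 1) - 20*c^2 - 26*c - 6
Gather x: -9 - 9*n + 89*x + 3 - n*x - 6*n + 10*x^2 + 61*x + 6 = -15*n + 10*x^2 + x*(150 - n)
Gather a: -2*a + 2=2 - 2*a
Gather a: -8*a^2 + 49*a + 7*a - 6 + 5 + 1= -8*a^2 + 56*a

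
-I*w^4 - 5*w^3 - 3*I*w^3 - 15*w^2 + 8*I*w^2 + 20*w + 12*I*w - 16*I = (w + 4)*(w - 4*I)*(w - I)*(-I*w + I)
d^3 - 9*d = d*(d - 3)*(d + 3)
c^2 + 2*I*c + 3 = (c - I)*(c + 3*I)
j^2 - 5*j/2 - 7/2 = (j - 7/2)*(j + 1)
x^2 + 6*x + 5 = (x + 1)*(x + 5)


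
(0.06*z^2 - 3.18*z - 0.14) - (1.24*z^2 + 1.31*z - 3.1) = -1.18*z^2 - 4.49*z + 2.96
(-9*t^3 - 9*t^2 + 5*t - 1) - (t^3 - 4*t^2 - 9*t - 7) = -10*t^3 - 5*t^2 + 14*t + 6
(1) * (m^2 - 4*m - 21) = m^2 - 4*m - 21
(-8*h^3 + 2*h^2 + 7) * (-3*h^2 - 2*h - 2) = 24*h^5 + 10*h^4 + 12*h^3 - 25*h^2 - 14*h - 14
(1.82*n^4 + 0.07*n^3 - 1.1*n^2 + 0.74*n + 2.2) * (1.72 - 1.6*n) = -2.912*n^5 + 3.0184*n^4 + 1.8804*n^3 - 3.076*n^2 - 2.2472*n + 3.784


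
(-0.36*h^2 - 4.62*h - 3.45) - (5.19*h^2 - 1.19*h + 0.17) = -5.55*h^2 - 3.43*h - 3.62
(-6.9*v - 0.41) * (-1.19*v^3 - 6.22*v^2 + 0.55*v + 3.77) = 8.211*v^4 + 43.4059*v^3 - 1.2448*v^2 - 26.2385*v - 1.5457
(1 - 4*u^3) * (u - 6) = -4*u^4 + 24*u^3 + u - 6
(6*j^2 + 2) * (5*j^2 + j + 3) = 30*j^4 + 6*j^3 + 28*j^2 + 2*j + 6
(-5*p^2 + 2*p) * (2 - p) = 5*p^3 - 12*p^2 + 4*p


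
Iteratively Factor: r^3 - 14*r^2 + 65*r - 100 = (r - 5)*(r^2 - 9*r + 20) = (r - 5)*(r - 4)*(r - 5)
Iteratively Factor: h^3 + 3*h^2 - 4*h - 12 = (h + 2)*(h^2 + h - 6) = (h + 2)*(h + 3)*(h - 2)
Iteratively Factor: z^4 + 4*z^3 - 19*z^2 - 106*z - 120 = (z - 5)*(z^3 + 9*z^2 + 26*z + 24) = (z - 5)*(z + 4)*(z^2 + 5*z + 6) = (z - 5)*(z + 3)*(z + 4)*(z + 2)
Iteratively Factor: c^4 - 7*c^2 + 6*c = (c)*(c^3 - 7*c + 6) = c*(c - 2)*(c^2 + 2*c - 3) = c*(c - 2)*(c - 1)*(c + 3)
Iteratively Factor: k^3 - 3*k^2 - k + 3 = (k - 1)*(k^2 - 2*k - 3) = (k - 3)*(k - 1)*(k + 1)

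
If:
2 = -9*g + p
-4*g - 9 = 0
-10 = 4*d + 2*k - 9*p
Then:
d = -k/2 - 697/16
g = -9/4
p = -73/4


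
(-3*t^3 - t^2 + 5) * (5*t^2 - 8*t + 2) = -15*t^5 + 19*t^4 + 2*t^3 + 23*t^2 - 40*t + 10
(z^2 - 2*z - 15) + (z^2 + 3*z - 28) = 2*z^2 + z - 43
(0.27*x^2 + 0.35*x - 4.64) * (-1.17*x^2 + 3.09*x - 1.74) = -0.3159*x^4 + 0.4248*x^3 + 6.0405*x^2 - 14.9466*x + 8.0736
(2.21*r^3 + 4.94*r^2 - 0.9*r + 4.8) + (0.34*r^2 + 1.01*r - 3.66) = 2.21*r^3 + 5.28*r^2 + 0.11*r + 1.14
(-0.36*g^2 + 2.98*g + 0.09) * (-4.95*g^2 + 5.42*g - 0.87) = 1.782*g^4 - 16.7022*g^3 + 16.0193*g^2 - 2.1048*g - 0.0783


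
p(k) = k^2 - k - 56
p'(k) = 2*k - 1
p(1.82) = -54.51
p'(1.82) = 2.64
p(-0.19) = -55.77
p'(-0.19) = -1.38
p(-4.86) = -27.52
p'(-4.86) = -10.72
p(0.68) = -56.22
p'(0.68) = 0.36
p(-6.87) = -1.93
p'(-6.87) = -14.74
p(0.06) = -56.06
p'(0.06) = -0.88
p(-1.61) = -51.80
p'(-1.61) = -4.22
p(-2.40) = -47.84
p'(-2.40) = -5.80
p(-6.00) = -14.00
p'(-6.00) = -13.00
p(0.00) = -56.00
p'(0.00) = -1.00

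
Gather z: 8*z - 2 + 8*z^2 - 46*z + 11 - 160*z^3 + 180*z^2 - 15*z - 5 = -160*z^3 + 188*z^2 - 53*z + 4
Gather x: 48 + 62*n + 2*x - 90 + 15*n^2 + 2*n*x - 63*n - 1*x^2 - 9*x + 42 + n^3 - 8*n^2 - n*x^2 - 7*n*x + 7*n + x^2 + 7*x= n^3 + 7*n^2 - n*x^2 - 5*n*x + 6*n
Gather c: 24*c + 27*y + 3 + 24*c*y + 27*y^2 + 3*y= c*(24*y + 24) + 27*y^2 + 30*y + 3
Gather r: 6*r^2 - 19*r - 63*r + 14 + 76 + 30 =6*r^2 - 82*r + 120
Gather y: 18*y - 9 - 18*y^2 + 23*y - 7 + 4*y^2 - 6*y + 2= -14*y^2 + 35*y - 14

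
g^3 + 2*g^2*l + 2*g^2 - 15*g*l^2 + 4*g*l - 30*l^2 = (g + 2)*(g - 3*l)*(g + 5*l)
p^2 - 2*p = p*(p - 2)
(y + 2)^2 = y^2 + 4*y + 4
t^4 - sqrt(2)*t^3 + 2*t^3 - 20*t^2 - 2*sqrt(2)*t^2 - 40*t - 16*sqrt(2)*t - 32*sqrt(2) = (t + 2)*(t - 4*sqrt(2))*(t + sqrt(2))*(t + 2*sqrt(2))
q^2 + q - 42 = (q - 6)*(q + 7)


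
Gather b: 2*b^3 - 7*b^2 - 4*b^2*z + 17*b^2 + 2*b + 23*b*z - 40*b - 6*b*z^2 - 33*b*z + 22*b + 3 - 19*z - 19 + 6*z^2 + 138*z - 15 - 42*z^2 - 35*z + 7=2*b^3 + b^2*(10 - 4*z) + b*(-6*z^2 - 10*z - 16) - 36*z^2 + 84*z - 24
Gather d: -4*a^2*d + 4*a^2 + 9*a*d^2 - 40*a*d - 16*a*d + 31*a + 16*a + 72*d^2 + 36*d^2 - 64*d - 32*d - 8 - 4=4*a^2 + 47*a + d^2*(9*a + 108) + d*(-4*a^2 - 56*a - 96) - 12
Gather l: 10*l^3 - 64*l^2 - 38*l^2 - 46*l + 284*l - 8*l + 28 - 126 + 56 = 10*l^3 - 102*l^2 + 230*l - 42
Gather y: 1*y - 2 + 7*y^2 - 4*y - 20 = 7*y^2 - 3*y - 22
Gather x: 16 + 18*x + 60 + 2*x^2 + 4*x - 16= 2*x^2 + 22*x + 60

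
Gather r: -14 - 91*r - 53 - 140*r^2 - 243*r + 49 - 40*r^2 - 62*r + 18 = -180*r^2 - 396*r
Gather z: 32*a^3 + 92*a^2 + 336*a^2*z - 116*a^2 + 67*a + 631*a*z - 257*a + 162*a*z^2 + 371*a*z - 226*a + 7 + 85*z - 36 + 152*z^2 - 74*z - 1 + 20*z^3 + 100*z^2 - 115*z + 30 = 32*a^3 - 24*a^2 - 416*a + 20*z^3 + z^2*(162*a + 252) + z*(336*a^2 + 1002*a - 104)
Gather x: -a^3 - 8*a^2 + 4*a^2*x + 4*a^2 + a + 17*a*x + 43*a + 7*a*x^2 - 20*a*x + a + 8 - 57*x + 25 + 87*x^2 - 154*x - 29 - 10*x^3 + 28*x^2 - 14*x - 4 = -a^3 - 4*a^2 + 45*a - 10*x^3 + x^2*(7*a + 115) + x*(4*a^2 - 3*a - 225)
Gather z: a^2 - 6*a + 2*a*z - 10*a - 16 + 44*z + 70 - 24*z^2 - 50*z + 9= a^2 - 16*a - 24*z^2 + z*(2*a - 6) + 63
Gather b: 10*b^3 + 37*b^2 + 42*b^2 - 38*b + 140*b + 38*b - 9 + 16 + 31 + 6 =10*b^3 + 79*b^2 + 140*b + 44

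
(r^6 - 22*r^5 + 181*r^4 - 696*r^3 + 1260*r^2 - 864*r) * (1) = r^6 - 22*r^5 + 181*r^4 - 696*r^3 + 1260*r^2 - 864*r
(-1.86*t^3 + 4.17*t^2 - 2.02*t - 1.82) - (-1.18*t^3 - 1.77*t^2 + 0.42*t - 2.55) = -0.68*t^3 + 5.94*t^2 - 2.44*t + 0.73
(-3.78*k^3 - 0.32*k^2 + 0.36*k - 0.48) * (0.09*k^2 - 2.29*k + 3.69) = -0.3402*k^5 + 8.6274*k^4 - 13.183*k^3 - 2.0484*k^2 + 2.4276*k - 1.7712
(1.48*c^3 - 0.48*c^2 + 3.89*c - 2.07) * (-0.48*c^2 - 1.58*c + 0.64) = -0.7104*c^5 - 2.108*c^4 - 0.1616*c^3 - 5.4598*c^2 + 5.7602*c - 1.3248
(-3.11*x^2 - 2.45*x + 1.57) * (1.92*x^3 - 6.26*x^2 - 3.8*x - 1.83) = -5.9712*x^5 + 14.7646*x^4 + 30.1694*x^3 + 5.1731*x^2 - 1.4825*x - 2.8731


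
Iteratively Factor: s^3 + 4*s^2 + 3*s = (s + 1)*(s^2 + 3*s) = (s + 1)*(s + 3)*(s)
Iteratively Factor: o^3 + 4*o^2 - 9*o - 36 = (o - 3)*(o^2 + 7*o + 12) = (o - 3)*(o + 3)*(o + 4)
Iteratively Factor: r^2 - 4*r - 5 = (r - 5)*(r + 1)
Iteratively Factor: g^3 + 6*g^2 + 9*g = (g + 3)*(g^2 + 3*g) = (g + 3)^2*(g)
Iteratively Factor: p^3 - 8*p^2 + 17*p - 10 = (p - 5)*(p^2 - 3*p + 2) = (p - 5)*(p - 2)*(p - 1)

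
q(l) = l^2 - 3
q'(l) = 2*l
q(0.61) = -2.63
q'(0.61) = 1.22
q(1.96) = 0.84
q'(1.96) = 3.92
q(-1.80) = 0.24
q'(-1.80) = -3.60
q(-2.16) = 1.67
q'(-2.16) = -4.32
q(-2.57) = 3.60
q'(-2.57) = -5.14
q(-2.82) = 4.95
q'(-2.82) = -5.64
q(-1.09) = -1.81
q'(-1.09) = -2.18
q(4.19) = 14.56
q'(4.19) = 8.38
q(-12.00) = 141.00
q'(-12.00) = -24.00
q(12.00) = 141.00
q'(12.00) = 24.00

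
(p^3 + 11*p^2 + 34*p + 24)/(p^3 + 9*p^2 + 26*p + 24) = (p^2 + 7*p + 6)/(p^2 + 5*p + 6)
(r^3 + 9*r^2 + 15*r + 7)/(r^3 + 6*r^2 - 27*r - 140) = (r^2 + 2*r + 1)/(r^2 - r - 20)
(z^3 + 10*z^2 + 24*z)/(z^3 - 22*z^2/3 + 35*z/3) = 3*(z^2 + 10*z + 24)/(3*z^2 - 22*z + 35)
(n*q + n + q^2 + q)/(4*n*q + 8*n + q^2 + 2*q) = (n*q + n + q^2 + q)/(4*n*q + 8*n + q^2 + 2*q)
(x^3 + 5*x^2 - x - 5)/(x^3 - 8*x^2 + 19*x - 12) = (x^2 + 6*x + 5)/(x^2 - 7*x + 12)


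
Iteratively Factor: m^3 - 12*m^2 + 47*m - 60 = (m - 3)*(m^2 - 9*m + 20) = (m - 4)*(m - 3)*(m - 5)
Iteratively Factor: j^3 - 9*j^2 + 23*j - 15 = (j - 5)*(j^2 - 4*j + 3) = (j - 5)*(j - 3)*(j - 1)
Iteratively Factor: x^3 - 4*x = (x + 2)*(x^2 - 2*x) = (x - 2)*(x + 2)*(x)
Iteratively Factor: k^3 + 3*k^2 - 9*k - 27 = (k - 3)*(k^2 + 6*k + 9) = (k - 3)*(k + 3)*(k + 3)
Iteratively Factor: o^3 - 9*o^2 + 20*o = (o)*(o^2 - 9*o + 20) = o*(o - 5)*(o - 4)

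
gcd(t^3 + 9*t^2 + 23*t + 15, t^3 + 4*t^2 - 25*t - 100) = t + 5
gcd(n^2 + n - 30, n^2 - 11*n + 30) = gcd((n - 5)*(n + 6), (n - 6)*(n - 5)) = n - 5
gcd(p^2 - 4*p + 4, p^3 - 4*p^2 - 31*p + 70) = p - 2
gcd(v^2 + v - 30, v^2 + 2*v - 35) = v - 5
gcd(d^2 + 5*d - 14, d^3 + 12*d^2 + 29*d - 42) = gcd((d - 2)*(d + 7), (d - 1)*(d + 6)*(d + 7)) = d + 7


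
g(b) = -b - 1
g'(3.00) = -1.00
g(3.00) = -4.00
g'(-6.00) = -1.00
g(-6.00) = 5.00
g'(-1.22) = -1.00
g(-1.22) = 0.22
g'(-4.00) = -1.00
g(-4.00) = 3.00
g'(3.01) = -1.00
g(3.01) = -4.01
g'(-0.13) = -1.00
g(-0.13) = -0.87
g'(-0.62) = -1.00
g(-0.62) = -0.38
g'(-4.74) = -1.00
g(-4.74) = 3.74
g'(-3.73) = -1.00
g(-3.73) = 2.73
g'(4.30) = -1.00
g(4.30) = -5.30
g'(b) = -1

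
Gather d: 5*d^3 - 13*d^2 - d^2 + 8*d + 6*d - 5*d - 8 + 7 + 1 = 5*d^3 - 14*d^2 + 9*d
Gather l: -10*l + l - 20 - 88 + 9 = -9*l - 99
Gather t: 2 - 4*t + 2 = 4 - 4*t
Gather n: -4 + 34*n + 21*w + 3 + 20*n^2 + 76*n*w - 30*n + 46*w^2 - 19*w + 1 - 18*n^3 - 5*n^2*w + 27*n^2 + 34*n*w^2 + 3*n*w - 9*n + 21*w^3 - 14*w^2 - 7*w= -18*n^3 + n^2*(47 - 5*w) + n*(34*w^2 + 79*w - 5) + 21*w^3 + 32*w^2 - 5*w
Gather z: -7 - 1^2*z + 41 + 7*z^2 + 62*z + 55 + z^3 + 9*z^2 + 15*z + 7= z^3 + 16*z^2 + 76*z + 96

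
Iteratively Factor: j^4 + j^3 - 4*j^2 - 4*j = (j - 2)*(j^3 + 3*j^2 + 2*j) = (j - 2)*(j + 1)*(j^2 + 2*j) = j*(j - 2)*(j + 1)*(j + 2)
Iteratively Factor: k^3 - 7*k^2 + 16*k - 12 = (k - 2)*(k^2 - 5*k + 6) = (k - 2)^2*(k - 3)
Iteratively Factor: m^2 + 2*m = (m + 2)*(m)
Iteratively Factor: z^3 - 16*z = (z - 4)*(z^2 + 4*z) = (z - 4)*(z + 4)*(z)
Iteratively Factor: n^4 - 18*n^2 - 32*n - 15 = (n + 1)*(n^3 - n^2 - 17*n - 15) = (n - 5)*(n + 1)*(n^2 + 4*n + 3) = (n - 5)*(n + 1)^2*(n + 3)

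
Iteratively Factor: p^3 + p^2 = (p)*(p^2 + p) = p^2*(p + 1)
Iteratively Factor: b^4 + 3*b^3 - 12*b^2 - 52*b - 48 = (b + 2)*(b^3 + b^2 - 14*b - 24) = (b + 2)*(b + 3)*(b^2 - 2*b - 8) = (b + 2)^2*(b + 3)*(b - 4)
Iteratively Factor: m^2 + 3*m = (m + 3)*(m)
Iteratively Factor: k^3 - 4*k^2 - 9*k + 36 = (k - 3)*(k^2 - k - 12) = (k - 4)*(k - 3)*(k + 3)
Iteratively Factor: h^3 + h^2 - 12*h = (h - 3)*(h^2 + 4*h) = h*(h - 3)*(h + 4)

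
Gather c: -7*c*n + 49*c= c*(49 - 7*n)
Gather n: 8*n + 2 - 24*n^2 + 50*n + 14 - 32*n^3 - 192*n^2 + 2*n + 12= -32*n^3 - 216*n^2 + 60*n + 28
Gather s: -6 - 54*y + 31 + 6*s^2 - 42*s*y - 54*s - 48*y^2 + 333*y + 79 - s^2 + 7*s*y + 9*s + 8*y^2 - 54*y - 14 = 5*s^2 + s*(-35*y - 45) - 40*y^2 + 225*y + 90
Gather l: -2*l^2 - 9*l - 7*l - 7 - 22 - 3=-2*l^2 - 16*l - 32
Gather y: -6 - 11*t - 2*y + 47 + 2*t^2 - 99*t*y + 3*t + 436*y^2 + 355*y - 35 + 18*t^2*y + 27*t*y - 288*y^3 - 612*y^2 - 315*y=2*t^2 - 8*t - 288*y^3 - 176*y^2 + y*(18*t^2 - 72*t + 38) + 6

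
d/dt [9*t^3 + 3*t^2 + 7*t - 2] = 27*t^2 + 6*t + 7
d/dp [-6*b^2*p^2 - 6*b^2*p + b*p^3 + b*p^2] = b*(-12*b*p - 6*b + 3*p^2 + 2*p)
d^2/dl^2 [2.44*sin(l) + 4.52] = -2.44*sin(l)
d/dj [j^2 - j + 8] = 2*j - 1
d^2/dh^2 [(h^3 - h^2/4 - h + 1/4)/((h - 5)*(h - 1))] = 57/(h^3 - 15*h^2 + 75*h - 125)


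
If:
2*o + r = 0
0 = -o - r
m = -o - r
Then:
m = 0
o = 0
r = 0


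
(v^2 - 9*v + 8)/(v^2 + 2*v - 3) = (v - 8)/(v + 3)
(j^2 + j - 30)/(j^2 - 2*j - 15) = (j + 6)/(j + 3)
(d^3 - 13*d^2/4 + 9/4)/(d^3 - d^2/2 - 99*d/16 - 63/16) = 4*(d - 1)/(4*d + 7)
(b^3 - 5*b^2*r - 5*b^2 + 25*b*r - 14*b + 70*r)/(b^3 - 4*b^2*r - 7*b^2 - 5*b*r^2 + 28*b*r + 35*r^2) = (b + 2)/(b + r)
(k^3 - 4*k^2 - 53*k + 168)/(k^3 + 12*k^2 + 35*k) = (k^2 - 11*k + 24)/(k*(k + 5))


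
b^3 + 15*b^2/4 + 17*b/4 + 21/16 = (b + 1/2)*(b + 3/2)*(b + 7/4)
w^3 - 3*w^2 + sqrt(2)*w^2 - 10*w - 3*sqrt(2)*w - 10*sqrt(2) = (w - 5)*(w + 2)*(w + sqrt(2))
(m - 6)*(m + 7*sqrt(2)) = m^2 - 6*m + 7*sqrt(2)*m - 42*sqrt(2)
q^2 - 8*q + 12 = (q - 6)*(q - 2)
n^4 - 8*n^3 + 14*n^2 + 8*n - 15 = (n - 5)*(n - 3)*(n - 1)*(n + 1)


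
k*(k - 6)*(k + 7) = k^3 + k^2 - 42*k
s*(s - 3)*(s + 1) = s^3 - 2*s^2 - 3*s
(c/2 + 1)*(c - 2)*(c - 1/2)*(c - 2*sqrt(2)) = c^4/2 - sqrt(2)*c^3 - c^3/4 - 2*c^2 + sqrt(2)*c^2/2 + c + 4*sqrt(2)*c - 2*sqrt(2)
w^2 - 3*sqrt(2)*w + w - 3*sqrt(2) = (w + 1)*(w - 3*sqrt(2))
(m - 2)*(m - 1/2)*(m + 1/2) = m^3 - 2*m^2 - m/4 + 1/2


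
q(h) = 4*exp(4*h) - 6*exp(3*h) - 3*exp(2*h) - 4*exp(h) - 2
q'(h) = 16*exp(4*h) - 18*exp(3*h) - 6*exp(2*h) - 4*exp(h)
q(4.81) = 896443936.81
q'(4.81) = 3596959881.22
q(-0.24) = -8.39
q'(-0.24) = -9.49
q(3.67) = 9127538.80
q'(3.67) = 36882733.83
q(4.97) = 1703222957.10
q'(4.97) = 6830943968.72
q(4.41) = 179876059.28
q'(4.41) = 722886770.94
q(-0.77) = -4.91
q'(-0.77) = -4.19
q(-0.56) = -5.96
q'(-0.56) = -5.89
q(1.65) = 1989.17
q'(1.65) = 9036.87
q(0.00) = -11.00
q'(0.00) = -12.00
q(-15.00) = -2.00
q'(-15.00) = 0.00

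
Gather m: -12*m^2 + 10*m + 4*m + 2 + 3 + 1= -12*m^2 + 14*m + 6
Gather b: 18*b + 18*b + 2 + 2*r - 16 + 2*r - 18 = 36*b + 4*r - 32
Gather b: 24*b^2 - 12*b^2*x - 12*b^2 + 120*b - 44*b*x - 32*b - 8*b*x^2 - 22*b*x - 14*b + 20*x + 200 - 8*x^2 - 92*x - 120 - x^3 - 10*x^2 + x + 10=b^2*(12 - 12*x) + b*(-8*x^2 - 66*x + 74) - x^3 - 18*x^2 - 71*x + 90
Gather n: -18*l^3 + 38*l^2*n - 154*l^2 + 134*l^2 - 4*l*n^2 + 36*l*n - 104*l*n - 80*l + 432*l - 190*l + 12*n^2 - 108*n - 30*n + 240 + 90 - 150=-18*l^3 - 20*l^2 + 162*l + n^2*(12 - 4*l) + n*(38*l^2 - 68*l - 138) + 180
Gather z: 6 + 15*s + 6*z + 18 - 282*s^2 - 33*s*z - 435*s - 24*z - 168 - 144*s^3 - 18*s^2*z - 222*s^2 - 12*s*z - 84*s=-144*s^3 - 504*s^2 - 504*s + z*(-18*s^2 - 45*s - 18) - 144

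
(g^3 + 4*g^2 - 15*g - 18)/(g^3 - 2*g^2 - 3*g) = (g + 6)/g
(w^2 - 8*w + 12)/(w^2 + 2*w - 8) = (w - 6)/(w + 4)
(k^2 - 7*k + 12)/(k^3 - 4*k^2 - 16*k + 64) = (k - 3)/(k^2 - 16)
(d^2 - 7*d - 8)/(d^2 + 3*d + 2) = (d - 8)/(d + 2)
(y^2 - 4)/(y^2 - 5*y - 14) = (y - 2)/(y - 7)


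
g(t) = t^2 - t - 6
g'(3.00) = 5.00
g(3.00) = 0.00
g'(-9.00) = -19.00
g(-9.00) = 84.00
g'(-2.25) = -5.50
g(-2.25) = 1.31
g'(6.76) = 12.52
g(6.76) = 32.94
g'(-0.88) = -2.76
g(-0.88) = -4.35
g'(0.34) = -0.32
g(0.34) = -6.22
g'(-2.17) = -5.34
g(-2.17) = 0.88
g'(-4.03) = -9.06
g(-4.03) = 14.27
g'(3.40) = 5.80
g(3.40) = 2.16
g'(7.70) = 14.40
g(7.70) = 45.59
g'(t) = 2*t - 1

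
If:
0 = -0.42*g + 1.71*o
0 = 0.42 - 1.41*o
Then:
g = 1.21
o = 0.30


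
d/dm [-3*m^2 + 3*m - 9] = 3 - 6*m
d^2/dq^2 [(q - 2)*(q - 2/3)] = 2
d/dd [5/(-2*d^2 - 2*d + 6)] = 5*(2*d + 1)/(2*(d^2 + d - 3)^2)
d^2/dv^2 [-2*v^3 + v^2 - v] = 2 - 12*v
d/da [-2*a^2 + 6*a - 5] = 6 - 4*a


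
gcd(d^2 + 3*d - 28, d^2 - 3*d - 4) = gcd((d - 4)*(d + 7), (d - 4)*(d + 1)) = d - 4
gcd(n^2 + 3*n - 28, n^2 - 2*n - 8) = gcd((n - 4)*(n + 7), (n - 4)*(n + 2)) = n - 4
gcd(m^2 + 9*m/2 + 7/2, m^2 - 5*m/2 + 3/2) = 1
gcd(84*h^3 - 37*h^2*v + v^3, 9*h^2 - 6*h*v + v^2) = -3*h + v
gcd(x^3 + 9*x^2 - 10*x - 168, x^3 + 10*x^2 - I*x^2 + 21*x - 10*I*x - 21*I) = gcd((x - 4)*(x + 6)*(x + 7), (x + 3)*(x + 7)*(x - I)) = x + 7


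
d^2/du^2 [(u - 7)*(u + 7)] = 2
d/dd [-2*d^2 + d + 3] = 1 - 4*d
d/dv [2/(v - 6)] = -2/(v - 6)^2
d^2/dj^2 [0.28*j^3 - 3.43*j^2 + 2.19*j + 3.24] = 1.68*j - 6.86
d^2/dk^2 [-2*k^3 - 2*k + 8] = -12*k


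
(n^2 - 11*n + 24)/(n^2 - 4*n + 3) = (n - 8)/(n - 1)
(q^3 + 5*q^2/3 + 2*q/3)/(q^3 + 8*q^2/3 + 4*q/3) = (q + 1)/(q + 2)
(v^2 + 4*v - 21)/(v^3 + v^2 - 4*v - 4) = (v^2 + 4*v - 21)/(v^3 + v^2 - 4*v - 4)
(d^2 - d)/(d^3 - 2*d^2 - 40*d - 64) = d*(1 - d)/(-d^3 + 2*d^2 + 40*d + 64)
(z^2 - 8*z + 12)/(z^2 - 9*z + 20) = (z^2 - 8*z + 12)/(z^2 - 9*z + 20)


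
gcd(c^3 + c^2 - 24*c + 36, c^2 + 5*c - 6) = c + 6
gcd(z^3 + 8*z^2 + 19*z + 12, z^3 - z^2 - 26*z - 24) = z^2 + 5*z + 4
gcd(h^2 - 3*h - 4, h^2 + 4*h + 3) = h + 1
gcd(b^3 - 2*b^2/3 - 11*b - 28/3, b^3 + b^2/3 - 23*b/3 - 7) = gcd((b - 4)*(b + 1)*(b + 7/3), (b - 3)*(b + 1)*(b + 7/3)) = b^2 + 10*b/3 + 7/3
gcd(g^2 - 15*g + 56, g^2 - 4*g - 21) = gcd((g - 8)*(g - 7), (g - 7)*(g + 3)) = g - 7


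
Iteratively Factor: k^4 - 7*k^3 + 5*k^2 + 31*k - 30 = (k - 3)*(k^3 - 4*k^2 - 7*k + 10) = (k - 3)*(k - 1)*(k^2 - 3*k - 10) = (k - 5)*(k - 3)*(k - 1)*(k + 2)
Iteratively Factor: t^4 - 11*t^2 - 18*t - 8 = (t + 1)*(t^3 - t^2 - 10*t - 8) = (t - 4)*(t + 1)*(t^2 + 3*t + 2) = (t - 4)*(t + 1)^2*(t + 2)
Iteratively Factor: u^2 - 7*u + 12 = (u - 4)*(u - 3)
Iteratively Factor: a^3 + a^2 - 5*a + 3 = (a - 1)*(a^2 + 2*a - 3) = (a - 1)^2*(a + 3)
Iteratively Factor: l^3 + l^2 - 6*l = (l - 2)*(l^2 + 3*l) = (l - 2)*(l + 3)*(l)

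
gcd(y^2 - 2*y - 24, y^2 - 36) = y - 6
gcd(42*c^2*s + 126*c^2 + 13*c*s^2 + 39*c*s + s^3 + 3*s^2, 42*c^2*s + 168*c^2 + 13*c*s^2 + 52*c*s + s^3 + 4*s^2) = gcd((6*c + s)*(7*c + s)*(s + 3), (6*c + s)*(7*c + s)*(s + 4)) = 42*c^2 + 13*c*s + s^2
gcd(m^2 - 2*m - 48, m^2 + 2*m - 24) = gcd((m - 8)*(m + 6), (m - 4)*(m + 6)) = m + 6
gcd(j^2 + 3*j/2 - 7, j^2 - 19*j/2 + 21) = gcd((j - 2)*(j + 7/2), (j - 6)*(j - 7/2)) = 1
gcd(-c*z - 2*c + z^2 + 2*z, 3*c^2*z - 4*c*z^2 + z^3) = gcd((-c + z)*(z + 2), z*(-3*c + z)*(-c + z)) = -c + z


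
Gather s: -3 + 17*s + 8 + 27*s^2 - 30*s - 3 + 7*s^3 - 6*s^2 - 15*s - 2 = 7*s^3 + 21*s^2 - 28*s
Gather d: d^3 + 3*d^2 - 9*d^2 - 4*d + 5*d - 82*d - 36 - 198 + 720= d^3 - 6*d^2 - 81*d + 486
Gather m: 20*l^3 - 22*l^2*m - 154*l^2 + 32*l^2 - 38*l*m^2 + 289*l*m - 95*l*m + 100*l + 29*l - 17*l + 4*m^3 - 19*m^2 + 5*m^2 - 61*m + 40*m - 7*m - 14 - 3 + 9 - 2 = 20*l^3 - 122*l^2 + 112*l + 4*m^3 + m^2*(-38*l - 14) + m*(-22*l^2 + 194*l - 28) - 10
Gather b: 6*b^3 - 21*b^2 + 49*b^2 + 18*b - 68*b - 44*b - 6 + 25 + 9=6*b^3 + 28*b^2 - 94*b + 28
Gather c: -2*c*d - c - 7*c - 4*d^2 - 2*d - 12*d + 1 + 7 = c*(-2*d - 8) - 4*d^2 - 14*d + 8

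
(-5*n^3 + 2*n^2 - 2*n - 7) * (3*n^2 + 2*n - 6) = -15*n^5 - 4*n^4 + 28*n^3 - 37*n^2 - 2*n + 42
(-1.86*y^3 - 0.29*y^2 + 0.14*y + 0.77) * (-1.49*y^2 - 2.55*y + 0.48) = 2.7714*y^5 + 5.1751*y^4 - 0.3619*y^3 - 1.6435*y^2 - 1.8963*y + 0.3696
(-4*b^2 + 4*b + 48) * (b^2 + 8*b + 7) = -4*b^4 - 28*b^3 + 52*b^2 + 412*b + 336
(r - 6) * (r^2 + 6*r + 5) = r^3 - 31*r - 30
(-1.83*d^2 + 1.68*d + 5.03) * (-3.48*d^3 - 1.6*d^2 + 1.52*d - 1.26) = 6.3684*d^5 - 2.9184*d^4 - 22.974*d^3 - 3.1886*d^2 + 5.5288*d - 6.3378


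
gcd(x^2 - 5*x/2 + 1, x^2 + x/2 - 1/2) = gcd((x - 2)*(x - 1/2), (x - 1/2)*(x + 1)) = x - 1/2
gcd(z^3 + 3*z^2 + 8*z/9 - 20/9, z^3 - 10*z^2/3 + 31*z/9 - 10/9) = z - 2/3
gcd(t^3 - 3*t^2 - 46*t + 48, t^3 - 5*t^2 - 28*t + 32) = t^2 - 9*t + 8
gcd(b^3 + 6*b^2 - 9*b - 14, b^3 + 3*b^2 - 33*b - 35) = b^2 + 8*b + 7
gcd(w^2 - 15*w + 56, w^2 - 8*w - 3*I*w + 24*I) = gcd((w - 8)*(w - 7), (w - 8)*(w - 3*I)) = w - 8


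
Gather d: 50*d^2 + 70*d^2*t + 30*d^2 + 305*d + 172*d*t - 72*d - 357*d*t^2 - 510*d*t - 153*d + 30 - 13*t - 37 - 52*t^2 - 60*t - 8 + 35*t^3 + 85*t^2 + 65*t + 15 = d^2*(70*t + 80) + d*(-357*t^2 - 338*t + 80) + 35*t^3 + 33*t^2 - 8*t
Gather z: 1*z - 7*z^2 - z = -7*z^2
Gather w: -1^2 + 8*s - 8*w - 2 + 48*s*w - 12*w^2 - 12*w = 8*s - 12*w^2 + w*(48*s - 20) - 3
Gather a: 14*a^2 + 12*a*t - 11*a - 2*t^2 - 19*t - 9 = 14*a^2 + a*(12*t - 11) - 2*t^2 - 19*t - 9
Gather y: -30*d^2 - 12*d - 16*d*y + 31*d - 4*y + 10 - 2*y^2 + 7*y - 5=-30*d^2 + 19*d - 2*y^2 + y*(3 - 16*d) + 5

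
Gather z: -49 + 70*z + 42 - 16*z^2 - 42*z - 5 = -16*z^2 + 28*z - 12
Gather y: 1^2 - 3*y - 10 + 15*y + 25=12*y + 16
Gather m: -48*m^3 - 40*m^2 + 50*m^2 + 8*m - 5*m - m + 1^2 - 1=-48*m^3 + 10*m^2 + 2*m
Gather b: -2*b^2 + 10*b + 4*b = -2*b^2 + 14*b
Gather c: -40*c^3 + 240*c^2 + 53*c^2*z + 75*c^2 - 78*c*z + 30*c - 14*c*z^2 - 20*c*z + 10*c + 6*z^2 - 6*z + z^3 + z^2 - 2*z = -40*c^3 + c^2*(53*z + 315) + c*(-14*z^2 - 98*z + 40) + z^3 + 7*z^2 - 8*z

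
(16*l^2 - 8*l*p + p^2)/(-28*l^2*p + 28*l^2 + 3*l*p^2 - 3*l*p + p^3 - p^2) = (-4*l + p)/(7*l*p - 7*l + p^2 - p)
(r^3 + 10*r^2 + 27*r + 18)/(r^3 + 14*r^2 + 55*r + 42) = (r + 3)/(r + 7)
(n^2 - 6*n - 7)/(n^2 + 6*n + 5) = (n - 7)/(n + 5)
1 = 1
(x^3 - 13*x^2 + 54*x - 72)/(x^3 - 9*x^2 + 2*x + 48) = (x^2 - 10*x + 24)/(x^2 - 6*x - 16)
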